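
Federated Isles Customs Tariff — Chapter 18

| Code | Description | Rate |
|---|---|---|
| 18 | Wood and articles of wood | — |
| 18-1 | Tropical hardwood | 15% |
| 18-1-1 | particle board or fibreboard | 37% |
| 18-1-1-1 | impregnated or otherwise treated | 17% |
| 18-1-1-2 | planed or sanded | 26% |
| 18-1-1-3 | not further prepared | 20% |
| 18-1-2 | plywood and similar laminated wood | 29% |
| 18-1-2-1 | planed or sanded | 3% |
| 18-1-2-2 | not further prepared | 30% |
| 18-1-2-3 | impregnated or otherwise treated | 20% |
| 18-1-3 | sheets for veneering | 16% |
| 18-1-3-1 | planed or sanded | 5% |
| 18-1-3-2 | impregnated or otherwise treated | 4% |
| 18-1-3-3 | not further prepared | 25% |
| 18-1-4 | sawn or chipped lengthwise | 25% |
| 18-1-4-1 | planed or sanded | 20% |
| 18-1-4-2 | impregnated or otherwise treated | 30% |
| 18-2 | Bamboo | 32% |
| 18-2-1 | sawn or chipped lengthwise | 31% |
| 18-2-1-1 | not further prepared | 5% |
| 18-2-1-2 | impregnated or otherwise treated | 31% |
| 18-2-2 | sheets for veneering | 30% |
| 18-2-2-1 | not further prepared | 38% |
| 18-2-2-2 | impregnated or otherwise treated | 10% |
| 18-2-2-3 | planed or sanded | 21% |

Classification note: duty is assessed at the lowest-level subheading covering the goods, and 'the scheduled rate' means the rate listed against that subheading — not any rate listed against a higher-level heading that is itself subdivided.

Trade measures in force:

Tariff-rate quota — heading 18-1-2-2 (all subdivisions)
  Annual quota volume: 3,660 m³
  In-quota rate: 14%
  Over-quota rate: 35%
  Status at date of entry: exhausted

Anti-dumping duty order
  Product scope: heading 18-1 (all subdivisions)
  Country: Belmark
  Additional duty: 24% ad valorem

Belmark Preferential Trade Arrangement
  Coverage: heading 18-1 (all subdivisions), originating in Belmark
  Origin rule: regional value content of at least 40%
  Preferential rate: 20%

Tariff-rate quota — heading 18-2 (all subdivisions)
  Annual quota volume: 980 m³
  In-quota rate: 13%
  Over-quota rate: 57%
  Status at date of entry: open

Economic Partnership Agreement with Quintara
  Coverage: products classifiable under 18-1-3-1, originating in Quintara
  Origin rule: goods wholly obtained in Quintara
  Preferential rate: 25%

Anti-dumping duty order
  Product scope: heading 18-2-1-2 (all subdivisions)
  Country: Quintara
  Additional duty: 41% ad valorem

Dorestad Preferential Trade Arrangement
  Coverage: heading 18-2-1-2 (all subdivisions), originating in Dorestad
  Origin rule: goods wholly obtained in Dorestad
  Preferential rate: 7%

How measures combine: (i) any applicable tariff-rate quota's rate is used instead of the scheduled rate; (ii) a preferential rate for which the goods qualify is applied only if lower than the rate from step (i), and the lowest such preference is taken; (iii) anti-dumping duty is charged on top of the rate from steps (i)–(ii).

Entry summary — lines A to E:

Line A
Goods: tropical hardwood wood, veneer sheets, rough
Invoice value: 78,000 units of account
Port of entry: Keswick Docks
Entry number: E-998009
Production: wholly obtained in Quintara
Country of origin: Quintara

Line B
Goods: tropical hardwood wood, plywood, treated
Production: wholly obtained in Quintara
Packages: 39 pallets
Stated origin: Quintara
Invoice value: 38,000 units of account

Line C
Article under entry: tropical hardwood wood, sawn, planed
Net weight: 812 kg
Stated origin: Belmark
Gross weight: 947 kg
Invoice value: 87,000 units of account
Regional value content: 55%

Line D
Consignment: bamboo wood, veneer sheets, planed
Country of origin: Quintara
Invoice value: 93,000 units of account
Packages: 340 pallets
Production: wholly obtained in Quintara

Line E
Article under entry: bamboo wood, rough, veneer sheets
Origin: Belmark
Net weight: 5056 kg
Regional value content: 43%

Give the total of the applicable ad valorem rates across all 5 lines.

115%

Line A: tropical hardwood → 18-1; veneer sheets → 18-1-3; rough → 18-1-3-3. Scheduled 25%. Quintara agreement on 18-1-3-1: 18-1-3-3 not covered. → 25%.
Line B: tropical hardwood → 18-1; plywood → 18-1-2; treated → 18-1-2-3. Scheduled 20%. Quintara agreement on 18-1-3-1: 18-1-2-3 not covered. → 20%.
Line C: tropical hardwood → 18-1; sawn → 18-1-4; planed → 18-1-4-1. Scheduled 20%. Belmark agreement on 18-1: RVC ≥ 40% → 20% available; preference 20% not lower than 20% → no reduction; anti-dumping (Belmark, 18-1): +24%; total 20% + 24% = 44%. → 44%.
Line D: bamboo → 18-2; veneer sheets → 18-2-2; planed → 18-2-2-3. Scheduled 21%. quota on 18-2 open → in-quota 13%; Quintara agreement on 18-1-3-1: 18-2-2-3 not covered. → 13%.
Line E: bamboo → 18-2; veneer sheets → 18-2-2; rough → 18-2-2-1. Scheduled 38%. quota on 18-2 open → in-quota 13%; Belmark agreement on 18-1: 18-2-2-1 not covered. → 13%.
Sum: 25% + 20% + 44% + 13% + 13% = 115%.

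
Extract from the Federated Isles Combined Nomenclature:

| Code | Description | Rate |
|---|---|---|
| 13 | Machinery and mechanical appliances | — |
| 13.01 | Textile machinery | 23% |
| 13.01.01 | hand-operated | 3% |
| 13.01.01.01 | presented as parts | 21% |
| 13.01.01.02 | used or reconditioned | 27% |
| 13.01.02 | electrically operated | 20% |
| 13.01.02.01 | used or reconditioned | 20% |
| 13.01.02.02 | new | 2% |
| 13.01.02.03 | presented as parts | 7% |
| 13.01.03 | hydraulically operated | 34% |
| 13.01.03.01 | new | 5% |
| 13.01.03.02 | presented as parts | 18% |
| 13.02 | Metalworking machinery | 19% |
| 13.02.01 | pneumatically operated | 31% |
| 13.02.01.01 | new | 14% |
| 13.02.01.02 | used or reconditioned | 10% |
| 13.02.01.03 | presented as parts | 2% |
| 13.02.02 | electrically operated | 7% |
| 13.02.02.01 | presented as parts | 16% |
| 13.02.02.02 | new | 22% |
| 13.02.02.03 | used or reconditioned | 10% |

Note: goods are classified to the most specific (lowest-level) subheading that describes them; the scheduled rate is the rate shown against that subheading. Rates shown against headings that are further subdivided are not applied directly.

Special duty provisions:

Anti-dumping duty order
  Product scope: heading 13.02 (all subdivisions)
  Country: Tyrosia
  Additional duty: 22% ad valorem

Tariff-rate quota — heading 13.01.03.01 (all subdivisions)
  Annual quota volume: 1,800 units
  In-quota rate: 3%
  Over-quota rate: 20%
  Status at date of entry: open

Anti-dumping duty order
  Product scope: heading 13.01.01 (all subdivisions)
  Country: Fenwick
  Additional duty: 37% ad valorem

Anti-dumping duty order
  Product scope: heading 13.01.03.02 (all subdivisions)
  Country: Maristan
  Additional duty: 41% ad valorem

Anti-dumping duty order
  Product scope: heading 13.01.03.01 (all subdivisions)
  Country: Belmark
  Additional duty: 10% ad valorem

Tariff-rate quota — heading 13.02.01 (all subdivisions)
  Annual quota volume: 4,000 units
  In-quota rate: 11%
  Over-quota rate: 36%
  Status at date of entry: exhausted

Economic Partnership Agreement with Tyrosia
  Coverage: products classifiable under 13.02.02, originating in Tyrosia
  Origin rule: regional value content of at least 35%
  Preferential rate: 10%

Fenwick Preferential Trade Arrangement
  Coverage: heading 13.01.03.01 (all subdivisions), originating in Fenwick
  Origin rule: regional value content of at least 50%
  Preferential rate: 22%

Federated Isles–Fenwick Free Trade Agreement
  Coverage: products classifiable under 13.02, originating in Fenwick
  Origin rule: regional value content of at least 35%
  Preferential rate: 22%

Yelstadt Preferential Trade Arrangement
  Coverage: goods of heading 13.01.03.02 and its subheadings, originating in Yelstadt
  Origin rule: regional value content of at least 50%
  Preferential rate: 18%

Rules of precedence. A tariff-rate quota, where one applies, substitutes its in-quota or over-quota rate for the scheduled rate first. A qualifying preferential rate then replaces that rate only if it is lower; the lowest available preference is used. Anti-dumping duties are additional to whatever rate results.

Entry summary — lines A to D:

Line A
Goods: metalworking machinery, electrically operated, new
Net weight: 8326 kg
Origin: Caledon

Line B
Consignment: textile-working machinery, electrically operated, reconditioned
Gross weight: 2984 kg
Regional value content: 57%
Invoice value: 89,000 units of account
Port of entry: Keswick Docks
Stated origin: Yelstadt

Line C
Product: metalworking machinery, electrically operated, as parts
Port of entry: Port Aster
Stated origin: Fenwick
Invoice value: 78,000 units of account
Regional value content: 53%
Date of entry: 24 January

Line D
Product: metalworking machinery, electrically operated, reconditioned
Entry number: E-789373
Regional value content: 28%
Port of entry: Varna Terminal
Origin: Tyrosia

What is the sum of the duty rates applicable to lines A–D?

90%

Line A: metalworking → 13.02; electrically operated → 13.02.02; new → 13.02.02.02. Scheduled 22%. No special measure applies. → 22%.
Line B: textile-working → 13.01; electrically operated → 13.01.02; reconditioned → 13.01.02.01. Scheduled 20%. Yelstadt agreement on 13.01.03.02: 13.01.02.01 not covered. → 20%.
Line C: metalworking → 13.02; electrically operated → 13.02.02; as parts → 13.02.02.01. Scheduled 16%. Fenwick agreement on 13.01.03.01: 13.02.02.01 not covered; Fenwick agreement on 13.02: RVC ≥ 35% → 22% available; preference 22% not lower than 16% → no reduction. → 16%.
Line D: metalworking → 13.02; electrically operated → 13.02.02; reconditioned → 13.02.02.03. Scheduled 10%. Tyrosia agreement on 13.02.02: RVC < 35%; anti-dumping (Tyrosia, 13.02): +22%; total 10% + 22% = 32%. → 32%.
Sum: 22% + 20% + 16% + 32% = 90%.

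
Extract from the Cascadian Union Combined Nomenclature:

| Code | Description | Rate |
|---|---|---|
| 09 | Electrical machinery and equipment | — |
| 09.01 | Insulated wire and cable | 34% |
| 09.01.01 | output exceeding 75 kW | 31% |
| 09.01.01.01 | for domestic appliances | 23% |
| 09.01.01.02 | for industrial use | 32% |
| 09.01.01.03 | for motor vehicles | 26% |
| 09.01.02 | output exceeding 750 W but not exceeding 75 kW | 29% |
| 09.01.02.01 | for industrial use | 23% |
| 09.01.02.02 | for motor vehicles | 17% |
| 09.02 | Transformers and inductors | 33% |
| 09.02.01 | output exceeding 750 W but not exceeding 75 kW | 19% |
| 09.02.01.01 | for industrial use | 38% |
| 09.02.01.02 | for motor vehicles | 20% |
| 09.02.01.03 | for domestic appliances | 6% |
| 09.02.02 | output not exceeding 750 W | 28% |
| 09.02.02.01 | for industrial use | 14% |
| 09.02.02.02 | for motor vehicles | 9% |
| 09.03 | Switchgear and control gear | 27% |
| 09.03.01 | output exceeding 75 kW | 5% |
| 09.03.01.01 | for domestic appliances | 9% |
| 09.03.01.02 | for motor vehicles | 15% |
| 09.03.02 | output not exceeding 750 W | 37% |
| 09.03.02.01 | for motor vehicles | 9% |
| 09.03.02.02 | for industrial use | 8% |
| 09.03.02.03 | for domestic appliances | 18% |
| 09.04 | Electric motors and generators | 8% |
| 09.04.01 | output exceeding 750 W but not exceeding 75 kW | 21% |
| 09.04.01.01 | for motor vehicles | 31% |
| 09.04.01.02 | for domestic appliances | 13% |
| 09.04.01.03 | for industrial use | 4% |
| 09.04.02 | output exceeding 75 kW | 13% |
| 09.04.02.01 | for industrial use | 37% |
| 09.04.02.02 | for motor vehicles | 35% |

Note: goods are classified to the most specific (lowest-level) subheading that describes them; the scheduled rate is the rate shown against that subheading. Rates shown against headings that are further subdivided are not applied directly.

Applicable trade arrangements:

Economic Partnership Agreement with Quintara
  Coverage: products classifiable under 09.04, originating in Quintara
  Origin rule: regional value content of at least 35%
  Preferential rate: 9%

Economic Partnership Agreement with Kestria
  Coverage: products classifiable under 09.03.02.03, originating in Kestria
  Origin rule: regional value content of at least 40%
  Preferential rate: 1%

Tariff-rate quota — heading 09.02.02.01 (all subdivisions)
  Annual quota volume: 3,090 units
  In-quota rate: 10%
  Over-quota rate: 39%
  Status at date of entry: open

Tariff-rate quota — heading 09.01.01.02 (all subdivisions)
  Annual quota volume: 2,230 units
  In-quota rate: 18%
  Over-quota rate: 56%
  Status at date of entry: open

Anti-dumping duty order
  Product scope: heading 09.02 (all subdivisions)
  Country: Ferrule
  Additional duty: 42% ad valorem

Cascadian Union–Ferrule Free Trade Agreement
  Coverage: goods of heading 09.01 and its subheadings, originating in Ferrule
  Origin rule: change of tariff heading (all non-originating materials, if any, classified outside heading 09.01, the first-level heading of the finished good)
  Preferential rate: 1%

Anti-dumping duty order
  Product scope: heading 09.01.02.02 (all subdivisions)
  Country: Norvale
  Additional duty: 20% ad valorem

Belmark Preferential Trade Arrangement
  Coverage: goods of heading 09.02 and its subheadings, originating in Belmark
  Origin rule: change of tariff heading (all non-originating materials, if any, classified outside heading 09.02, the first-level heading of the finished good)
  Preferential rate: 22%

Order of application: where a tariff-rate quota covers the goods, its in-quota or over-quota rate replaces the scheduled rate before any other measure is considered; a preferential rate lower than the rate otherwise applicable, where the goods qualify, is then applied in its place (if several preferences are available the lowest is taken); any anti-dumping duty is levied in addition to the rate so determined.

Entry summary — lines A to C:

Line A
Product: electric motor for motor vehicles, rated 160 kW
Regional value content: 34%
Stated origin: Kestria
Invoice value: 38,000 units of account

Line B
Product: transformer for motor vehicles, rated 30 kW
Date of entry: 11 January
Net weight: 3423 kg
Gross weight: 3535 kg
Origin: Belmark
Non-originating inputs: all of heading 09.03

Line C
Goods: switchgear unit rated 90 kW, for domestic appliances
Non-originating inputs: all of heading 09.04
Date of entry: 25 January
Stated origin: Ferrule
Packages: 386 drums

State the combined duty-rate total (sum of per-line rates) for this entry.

Line A: electric motor → 09.04; rated 160 kW → 09.04.02; for motor vehicles → 09.04.02.02. Scheduled 35%. Kestria agreement on 09.03.02.03: 09.04.02.02 not covered. → 35%.
Line B: transformer → 09.02; rated 30 kW → 09.02.01; for motor vehicles → 09.02.01.02. Scheduled 20%. Belmark agreement on 09.02: CTH met → 22% available; preference 22% not lower than 20% → no reduction. → 20%.
Line C: switchgear unit → 09.03; rated 90 kW → 09.03.01; for domestic appliances → 09.03.01.01. Scheduled 9%. Ferrule agreement on 09.01: 09.03.01.01 not covered. → 9%.
Sum: 35% + 20% + 9% = 64%.

64%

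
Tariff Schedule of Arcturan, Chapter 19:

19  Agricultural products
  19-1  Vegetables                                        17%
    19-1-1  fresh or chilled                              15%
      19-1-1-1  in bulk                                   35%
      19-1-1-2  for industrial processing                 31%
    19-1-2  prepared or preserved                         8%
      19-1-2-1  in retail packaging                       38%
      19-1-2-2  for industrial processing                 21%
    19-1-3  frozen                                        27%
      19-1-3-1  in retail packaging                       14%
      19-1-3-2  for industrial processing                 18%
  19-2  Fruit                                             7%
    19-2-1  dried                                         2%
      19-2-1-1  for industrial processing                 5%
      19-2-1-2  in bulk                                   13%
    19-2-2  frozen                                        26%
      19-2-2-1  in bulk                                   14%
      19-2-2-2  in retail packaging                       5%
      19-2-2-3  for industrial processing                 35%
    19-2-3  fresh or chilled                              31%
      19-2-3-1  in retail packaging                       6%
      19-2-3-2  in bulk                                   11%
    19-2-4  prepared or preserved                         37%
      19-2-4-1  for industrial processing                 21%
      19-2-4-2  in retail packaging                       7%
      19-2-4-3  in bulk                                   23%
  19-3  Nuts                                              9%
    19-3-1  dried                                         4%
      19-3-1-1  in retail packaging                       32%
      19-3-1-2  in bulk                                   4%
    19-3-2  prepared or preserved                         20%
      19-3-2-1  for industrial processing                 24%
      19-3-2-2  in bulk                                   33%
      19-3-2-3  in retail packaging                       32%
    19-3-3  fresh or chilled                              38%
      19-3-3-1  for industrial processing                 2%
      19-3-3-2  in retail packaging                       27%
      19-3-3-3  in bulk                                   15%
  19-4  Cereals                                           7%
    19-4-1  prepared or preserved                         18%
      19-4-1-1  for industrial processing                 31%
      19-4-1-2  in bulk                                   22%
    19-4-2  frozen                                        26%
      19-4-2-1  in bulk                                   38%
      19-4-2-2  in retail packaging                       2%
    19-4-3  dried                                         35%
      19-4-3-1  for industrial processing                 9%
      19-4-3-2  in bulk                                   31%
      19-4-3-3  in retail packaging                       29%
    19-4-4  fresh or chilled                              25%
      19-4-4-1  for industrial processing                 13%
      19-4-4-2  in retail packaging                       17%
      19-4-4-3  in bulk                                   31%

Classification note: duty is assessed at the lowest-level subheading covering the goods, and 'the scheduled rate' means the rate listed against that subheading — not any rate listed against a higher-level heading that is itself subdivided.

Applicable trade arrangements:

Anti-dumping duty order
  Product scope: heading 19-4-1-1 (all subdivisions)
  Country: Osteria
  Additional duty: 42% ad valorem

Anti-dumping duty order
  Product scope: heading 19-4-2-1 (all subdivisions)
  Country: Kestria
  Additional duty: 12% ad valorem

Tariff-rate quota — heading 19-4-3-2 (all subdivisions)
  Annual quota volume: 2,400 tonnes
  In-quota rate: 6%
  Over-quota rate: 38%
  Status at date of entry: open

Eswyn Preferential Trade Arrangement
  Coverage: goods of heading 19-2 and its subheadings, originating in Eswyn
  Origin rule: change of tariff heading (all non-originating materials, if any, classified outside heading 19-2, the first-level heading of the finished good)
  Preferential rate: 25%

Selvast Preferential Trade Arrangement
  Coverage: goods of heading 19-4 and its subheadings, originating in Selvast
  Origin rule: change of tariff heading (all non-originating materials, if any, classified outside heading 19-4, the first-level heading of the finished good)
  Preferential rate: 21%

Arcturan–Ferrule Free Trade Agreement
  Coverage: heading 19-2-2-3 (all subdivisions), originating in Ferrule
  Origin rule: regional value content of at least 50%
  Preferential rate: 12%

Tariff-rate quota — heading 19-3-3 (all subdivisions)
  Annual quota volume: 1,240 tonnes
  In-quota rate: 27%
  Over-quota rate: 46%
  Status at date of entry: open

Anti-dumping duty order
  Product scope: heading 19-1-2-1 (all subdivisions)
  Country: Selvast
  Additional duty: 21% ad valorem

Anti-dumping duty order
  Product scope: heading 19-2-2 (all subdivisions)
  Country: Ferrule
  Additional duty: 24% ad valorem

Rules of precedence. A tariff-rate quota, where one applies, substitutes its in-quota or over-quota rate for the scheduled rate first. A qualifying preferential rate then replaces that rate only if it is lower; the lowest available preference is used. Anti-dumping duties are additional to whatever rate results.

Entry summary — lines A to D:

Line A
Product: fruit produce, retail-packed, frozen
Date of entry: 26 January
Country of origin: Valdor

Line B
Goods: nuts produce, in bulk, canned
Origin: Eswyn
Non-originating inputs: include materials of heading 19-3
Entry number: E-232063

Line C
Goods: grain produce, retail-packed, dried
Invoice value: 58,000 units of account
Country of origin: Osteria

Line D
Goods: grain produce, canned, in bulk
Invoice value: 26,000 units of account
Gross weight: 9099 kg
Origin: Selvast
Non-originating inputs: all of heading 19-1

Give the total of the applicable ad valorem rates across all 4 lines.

Line A: fruit → 19-2; frozen → 19-2-2; retail-packed → 19-2-2-2. Scheduled 5%. No special measure applies. → 5%.
Line B: nuts → 19-3; canned → 19-3-2; in bulk → 19-3-2-2. Scheduled 33%. Eswyn agreement on 19-2: 19-3-2-2 not covered. → 33%.
Line C: grain → 19-4; dried → 19-4-3; retail-packed → 19-4-3-3. Scheduled 29%. No special measure applies. → 29%.
Line D: grain → 19-4; canned → 19-4-1; in bulk → 19-4-1-2. Scheduled 22%. Selvast agreement on 19-4: CTH met → 21% available; preferential 21%. → 21%.
Sum: 5% + 33% + 29% + 21% = 88%.

88%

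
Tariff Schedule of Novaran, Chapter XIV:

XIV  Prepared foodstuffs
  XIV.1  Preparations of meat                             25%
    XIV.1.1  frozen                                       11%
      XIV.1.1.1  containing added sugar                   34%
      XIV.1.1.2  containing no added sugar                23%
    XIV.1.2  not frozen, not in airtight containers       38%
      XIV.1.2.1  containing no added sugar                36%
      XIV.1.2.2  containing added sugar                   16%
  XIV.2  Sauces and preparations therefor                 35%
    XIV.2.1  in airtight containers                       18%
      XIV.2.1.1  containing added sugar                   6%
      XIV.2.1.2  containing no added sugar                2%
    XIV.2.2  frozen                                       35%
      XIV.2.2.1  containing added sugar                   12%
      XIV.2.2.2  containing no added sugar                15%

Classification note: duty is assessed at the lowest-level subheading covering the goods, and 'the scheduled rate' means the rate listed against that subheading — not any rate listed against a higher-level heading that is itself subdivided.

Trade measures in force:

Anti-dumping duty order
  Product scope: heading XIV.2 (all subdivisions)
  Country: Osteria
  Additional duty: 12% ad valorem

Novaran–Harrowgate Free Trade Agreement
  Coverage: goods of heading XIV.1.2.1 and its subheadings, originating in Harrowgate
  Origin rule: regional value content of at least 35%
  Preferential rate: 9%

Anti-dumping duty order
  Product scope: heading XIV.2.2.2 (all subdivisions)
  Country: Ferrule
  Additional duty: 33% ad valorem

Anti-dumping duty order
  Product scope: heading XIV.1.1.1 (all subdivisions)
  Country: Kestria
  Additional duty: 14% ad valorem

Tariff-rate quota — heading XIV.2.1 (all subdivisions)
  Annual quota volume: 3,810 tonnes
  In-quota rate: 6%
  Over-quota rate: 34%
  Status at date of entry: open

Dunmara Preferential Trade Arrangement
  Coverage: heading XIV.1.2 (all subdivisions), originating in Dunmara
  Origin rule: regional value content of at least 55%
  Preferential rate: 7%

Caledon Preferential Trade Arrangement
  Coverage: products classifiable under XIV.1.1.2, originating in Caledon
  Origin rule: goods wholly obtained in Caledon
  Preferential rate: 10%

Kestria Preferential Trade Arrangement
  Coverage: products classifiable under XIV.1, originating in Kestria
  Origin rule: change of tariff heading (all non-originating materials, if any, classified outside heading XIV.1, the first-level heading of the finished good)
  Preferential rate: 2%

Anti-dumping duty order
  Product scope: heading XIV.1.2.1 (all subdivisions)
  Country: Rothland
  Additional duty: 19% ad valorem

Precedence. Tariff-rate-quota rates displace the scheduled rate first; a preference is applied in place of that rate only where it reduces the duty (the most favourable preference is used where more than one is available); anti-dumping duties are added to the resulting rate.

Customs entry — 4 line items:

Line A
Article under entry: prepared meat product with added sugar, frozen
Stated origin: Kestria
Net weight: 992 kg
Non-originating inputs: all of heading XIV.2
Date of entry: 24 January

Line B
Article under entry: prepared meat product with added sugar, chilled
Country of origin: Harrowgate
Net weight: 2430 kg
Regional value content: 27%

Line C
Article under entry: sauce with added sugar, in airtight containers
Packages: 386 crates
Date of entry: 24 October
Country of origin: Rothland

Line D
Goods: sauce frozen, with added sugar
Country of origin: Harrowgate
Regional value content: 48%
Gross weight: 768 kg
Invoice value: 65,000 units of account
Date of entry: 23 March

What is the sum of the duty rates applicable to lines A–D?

Line A: prepared meat product → XIV.1; frozen → XIV.1.1; with added sugar → XIV.1.1.1. Scheduled 34%. Kestria agreement on XIV.1: CTH met → 2% available; preferential 2%; anti-dumping (Kestria, XIV.1.1.1): +14%; total 2% + 14% = 16%. → 16%.
Line B: prepared meat product → XIV.1; chilled → XIV.1.2; with added sugar → XIV.1.2.2. Scheduled 16%. Harrowgate agreement on XIV.1.2.1: XIV.1.2.2 not covered. → 16%.
Line C: sauce → XIV.2; in airtight containers → XIV.2.1; with added sugar → XIV.2.1.1. Scheduled 6%. quota on XIV.2.1 open → in-quota 6%. → 6%.
Line D: sauce → XIV.2; frozen → XIV.2.2; with added sugar → XIV.2.2.1. Scheduled 12%. Harrowgate agreement on XIV.1.2.1: XIV.2.2.1 not covered. → 12%.
Sum: 16% + 16% + 6% + 12% = 50%.

50%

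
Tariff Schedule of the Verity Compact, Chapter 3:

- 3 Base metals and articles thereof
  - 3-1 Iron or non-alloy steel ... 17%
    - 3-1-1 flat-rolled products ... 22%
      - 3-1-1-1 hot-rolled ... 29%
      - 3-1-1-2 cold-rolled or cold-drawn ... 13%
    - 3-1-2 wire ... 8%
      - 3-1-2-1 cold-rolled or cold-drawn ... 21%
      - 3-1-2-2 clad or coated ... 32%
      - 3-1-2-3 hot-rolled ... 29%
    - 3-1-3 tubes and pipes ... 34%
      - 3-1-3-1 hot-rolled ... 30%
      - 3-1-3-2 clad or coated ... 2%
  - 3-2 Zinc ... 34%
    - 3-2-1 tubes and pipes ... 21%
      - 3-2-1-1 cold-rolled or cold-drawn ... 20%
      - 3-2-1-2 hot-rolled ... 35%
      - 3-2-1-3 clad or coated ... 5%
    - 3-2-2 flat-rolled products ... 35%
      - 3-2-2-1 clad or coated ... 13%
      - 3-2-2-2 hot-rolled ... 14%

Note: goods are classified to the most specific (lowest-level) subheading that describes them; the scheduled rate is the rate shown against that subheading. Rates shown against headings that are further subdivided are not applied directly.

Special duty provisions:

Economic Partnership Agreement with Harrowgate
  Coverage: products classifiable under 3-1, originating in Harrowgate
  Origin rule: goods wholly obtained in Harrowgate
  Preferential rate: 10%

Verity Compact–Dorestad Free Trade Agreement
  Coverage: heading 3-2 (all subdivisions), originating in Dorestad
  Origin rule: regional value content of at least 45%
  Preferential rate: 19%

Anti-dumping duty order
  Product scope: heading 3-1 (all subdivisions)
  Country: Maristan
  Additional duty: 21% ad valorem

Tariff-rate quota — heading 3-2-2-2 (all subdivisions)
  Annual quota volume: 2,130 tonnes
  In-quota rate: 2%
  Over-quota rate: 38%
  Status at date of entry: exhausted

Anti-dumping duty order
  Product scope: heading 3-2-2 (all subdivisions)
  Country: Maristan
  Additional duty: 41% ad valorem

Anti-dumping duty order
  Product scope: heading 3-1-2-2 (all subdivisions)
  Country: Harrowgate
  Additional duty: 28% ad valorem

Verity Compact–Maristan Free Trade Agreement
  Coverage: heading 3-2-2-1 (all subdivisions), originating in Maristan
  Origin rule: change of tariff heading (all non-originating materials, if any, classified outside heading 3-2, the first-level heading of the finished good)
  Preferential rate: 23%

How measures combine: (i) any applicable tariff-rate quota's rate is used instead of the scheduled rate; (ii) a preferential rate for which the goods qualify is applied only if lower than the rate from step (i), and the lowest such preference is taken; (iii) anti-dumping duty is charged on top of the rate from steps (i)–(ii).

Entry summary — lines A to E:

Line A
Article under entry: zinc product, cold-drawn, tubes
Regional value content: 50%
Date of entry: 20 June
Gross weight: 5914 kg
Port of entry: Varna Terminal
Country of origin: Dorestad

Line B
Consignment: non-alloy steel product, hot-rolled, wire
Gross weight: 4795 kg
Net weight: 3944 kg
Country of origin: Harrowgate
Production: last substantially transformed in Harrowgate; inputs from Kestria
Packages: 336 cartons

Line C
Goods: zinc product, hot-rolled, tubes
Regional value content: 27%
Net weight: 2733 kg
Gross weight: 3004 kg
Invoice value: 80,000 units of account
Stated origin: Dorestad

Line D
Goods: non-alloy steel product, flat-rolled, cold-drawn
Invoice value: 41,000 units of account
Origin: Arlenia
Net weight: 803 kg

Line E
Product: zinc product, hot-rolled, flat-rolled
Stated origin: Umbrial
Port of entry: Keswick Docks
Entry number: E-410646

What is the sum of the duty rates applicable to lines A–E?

134%

Line A: zinc → 3-2; tubes → 3-2-1; cold-drawn → 3-2-1-1. Scheduled 20%. Dorestad agreement on 3-2: RVC ≥ 45% → 19% available; preferential 19%. → 19%.
Line B: non-alloy steel → 3-1; wire → 3-1-2; hot-rolled → 3-1-2-3. Scheduled 29%. Harrowgate agreement on 3-1: not wholly obtained. → 29%.
Line C: zinc → 3-2; tubes → 3-2-1; hot-rolled → 3-2-1-2. Scheduled 35%. Dorestad agreement on 3-2: RVC < 45%. → 35%.
Line D: non-alloy steel → 3-1; flat-rolled → 3-1-1; cold-drawn → 3-1-1-2. Scheduled 13%. No special measure applies. → 13%.
Line E: zinc → 3-2; flat-rolled → 3-2-2; hot-rolled → 3-2-2-2. Scheduled 14%. quota on 3-2-2-2 exhausted → over-quota 38%. → 38%.
Sum: 19% + 29% + 35% + 13% + 38% = 134%.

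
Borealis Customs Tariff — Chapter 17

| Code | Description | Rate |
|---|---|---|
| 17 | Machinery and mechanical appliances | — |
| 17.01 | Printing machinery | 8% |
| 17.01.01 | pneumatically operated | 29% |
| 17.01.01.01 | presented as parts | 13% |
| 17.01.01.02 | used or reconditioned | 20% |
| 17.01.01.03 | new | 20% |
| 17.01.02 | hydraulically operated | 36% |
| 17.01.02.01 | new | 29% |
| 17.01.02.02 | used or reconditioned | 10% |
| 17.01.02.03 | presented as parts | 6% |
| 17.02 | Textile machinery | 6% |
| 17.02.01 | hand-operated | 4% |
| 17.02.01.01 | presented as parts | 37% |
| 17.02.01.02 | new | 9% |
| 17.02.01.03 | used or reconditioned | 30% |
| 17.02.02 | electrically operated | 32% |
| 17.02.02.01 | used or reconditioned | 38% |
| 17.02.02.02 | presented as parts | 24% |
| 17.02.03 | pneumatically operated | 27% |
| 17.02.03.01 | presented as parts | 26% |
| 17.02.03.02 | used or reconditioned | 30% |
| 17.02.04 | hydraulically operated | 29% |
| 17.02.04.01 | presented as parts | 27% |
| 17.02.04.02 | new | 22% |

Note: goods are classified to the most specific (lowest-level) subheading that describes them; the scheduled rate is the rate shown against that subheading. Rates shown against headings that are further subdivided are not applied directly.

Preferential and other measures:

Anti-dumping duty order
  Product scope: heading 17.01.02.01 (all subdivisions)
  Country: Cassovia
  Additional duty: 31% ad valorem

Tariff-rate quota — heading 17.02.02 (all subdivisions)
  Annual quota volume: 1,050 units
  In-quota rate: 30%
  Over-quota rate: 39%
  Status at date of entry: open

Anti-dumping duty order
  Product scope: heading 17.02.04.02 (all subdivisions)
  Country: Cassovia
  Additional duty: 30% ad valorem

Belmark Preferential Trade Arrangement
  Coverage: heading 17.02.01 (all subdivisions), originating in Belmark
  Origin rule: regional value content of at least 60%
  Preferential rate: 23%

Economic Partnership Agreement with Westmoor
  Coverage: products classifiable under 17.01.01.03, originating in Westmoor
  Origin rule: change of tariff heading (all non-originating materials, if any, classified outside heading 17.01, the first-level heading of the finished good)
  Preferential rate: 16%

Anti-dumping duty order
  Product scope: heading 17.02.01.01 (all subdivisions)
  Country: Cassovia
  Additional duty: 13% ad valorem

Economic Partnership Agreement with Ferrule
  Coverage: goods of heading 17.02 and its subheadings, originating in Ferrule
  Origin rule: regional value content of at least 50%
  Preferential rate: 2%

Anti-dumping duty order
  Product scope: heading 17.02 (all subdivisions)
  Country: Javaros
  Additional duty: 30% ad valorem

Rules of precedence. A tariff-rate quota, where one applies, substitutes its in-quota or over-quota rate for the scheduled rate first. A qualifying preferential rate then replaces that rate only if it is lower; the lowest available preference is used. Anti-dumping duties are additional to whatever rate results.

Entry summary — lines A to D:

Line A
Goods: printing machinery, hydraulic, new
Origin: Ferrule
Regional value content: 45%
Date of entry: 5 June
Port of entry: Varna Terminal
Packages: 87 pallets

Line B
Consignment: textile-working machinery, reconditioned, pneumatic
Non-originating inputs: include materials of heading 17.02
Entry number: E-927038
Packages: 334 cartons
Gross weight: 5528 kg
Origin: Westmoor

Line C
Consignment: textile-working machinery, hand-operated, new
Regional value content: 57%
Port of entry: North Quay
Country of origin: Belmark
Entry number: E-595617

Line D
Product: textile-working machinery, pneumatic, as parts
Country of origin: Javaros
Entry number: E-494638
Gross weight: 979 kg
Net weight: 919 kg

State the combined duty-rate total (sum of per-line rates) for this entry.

Line A: printing → 17.01; hydraulic → 17.01.02; new → 17.01.02.01. Scheduled 29%. Ferrule agreement on 17.02: 17.01.02.01 not covered. → 29%.
Line B: textile-working → 17.02; pneumatic → 17.02.03; reconditioned → 17.02.03.02. Scheduled 30%. Westmoor agreement on 17.01.01.03: 17.02.03.02 not covered. → 30%.
Line C: textile-working → 17.02; hand-operated → 17.02.01; new → 17.02.01.02. Scheduled 9%. Belmark agreement on 17.02.01: RVC < 60%. → 9%.
Line D: textile-working → 17.02; pneumatic → 17.02.03; as parts → 17.02.03.01. Scheduled 26%. anti-dumping (Javaros, 17.02): +30%; total 26% + 30% = 56%. → 56%.
Sum: 29% + 30% + 9% + 56% = 124%.

124%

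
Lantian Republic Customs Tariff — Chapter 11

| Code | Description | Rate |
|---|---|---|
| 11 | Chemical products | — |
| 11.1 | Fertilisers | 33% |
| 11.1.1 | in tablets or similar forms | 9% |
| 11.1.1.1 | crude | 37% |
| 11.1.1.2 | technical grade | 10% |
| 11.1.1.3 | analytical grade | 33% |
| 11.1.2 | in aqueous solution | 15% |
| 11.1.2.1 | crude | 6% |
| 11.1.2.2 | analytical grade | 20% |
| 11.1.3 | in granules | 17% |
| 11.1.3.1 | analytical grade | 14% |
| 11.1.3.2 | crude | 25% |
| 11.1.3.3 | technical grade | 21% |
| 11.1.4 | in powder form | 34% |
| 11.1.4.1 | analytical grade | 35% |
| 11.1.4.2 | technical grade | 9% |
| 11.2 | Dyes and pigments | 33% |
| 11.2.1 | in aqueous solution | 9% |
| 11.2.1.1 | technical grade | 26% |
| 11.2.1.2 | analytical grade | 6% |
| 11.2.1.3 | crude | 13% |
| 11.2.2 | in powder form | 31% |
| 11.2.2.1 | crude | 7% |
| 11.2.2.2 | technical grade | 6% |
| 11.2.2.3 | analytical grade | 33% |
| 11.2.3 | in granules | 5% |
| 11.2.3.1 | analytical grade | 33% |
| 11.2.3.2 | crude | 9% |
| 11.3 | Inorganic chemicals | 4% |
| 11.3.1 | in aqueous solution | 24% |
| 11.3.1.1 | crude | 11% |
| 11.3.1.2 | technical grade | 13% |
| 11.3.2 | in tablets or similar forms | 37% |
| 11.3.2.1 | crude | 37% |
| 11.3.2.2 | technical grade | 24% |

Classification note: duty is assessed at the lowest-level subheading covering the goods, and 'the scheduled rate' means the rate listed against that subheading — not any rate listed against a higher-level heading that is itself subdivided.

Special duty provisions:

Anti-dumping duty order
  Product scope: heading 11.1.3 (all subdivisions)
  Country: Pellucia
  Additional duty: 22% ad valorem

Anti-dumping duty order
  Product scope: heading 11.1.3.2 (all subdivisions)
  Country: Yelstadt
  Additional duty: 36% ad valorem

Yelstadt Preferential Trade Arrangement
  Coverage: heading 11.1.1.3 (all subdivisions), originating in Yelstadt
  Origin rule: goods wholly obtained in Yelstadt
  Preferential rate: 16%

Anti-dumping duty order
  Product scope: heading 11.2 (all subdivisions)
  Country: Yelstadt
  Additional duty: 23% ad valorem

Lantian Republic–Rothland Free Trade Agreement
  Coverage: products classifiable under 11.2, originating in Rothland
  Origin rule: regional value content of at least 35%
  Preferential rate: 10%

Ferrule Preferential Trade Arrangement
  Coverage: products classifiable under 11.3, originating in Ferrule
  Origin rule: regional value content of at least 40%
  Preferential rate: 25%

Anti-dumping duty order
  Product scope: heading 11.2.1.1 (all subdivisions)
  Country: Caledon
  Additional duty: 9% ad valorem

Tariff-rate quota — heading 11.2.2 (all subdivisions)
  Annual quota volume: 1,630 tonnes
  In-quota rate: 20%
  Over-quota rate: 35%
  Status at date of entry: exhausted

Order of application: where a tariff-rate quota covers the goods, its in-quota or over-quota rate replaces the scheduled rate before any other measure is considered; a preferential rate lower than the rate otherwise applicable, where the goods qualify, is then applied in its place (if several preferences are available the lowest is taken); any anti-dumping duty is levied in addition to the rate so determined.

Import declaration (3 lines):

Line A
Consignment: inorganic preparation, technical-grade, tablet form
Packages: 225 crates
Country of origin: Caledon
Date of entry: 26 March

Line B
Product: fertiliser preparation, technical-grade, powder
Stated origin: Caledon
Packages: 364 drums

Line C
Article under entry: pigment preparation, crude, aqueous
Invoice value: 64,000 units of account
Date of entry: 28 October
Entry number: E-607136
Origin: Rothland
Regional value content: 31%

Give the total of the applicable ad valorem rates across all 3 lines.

46%

Line A: inorganic → 11.3; tablet form → 11.3.2; technical-grade → 11.3.2.2. Scheduled 24%. No special measure applies. → 24%.
Line B: fertiliser → 11.1; powder → 11.1.4; technical-grade → 11.1.4.2. Scheduled 9%. No special measure applies. → 9%.
Line C: pigment → 11.2; aqueous → 11.2.1; crude → 11.2.1.3. Scheduled 13%. Rothland agreement on 11.2: RVC < 35%. → 13%.
Sum: 24% + 9% + 13% = 46%.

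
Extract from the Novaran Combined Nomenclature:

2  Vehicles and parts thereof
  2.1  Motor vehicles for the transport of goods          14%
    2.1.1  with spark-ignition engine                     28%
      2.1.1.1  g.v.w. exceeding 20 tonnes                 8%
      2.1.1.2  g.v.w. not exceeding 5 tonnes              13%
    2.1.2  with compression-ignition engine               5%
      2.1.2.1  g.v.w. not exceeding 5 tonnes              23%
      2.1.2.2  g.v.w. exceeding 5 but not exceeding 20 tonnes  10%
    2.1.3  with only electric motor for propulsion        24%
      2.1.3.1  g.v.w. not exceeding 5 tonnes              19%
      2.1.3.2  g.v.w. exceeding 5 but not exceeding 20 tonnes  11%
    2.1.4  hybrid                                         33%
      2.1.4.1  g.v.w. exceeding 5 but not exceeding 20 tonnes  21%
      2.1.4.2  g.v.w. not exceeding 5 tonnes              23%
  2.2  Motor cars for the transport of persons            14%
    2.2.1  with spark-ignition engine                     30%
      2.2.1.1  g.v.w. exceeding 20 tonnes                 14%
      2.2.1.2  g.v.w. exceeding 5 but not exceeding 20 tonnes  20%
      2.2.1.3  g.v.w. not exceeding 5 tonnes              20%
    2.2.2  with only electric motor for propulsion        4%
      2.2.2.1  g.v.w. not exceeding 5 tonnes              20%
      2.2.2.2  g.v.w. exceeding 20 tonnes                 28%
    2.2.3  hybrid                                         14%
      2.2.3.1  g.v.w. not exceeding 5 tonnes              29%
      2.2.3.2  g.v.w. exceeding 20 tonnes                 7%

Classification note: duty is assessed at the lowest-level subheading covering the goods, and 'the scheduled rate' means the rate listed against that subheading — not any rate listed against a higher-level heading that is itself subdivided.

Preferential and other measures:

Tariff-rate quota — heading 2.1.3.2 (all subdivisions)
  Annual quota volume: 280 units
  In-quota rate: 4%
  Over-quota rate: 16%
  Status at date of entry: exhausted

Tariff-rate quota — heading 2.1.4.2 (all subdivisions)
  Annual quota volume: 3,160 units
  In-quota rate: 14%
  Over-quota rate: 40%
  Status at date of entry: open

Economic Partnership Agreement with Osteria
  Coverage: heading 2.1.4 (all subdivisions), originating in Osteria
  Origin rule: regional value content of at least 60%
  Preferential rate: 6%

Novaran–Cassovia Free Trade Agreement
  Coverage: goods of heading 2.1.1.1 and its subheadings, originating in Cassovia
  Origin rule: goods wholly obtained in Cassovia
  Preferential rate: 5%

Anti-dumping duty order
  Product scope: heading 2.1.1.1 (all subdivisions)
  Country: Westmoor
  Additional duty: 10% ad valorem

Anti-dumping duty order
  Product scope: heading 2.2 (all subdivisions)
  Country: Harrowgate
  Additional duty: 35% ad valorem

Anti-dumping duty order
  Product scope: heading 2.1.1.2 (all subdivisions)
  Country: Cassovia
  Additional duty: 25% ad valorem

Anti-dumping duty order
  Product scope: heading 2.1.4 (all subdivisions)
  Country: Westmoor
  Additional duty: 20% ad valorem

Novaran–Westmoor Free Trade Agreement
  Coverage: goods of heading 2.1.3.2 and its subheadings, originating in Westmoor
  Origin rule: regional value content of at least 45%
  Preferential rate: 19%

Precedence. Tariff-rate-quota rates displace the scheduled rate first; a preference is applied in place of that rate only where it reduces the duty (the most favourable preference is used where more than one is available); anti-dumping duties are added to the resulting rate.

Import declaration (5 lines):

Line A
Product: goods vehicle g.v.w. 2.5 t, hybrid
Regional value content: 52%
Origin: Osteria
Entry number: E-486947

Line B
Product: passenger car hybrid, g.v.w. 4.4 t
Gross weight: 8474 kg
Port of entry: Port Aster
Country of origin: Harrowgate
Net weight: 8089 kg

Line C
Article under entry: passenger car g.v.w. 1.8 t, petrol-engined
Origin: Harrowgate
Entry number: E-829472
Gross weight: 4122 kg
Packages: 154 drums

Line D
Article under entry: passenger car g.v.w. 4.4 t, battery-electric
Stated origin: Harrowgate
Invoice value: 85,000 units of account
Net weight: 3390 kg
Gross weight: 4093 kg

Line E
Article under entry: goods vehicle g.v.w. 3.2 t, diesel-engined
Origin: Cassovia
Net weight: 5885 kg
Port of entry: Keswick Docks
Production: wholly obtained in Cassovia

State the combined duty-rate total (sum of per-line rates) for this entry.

Line A: goods vehicle → 2.1; hybrid → 2.1.4; g.v.w. 2.5 t → 2.1.4.2. Scheduled 23%. quota on 2.1.4.2 open → in-quota 14%; Osteria agreement on 2.1.4: RVC < 60%. → 14%.
Line B: passenger car → 2.2; hybrid → 2.2.3; g.v.w. 4.4 t → 2.2.3.1. Scheduled 29%. anti-dumping (Harrowgate, 2.2): +35%; total 29% + 35% = 64%. → 64%.
Line C: passenger car → 2.2; petrol-engined → 2.2.1; g.v.w. 1.8 t → 2.2.1.3. Scheduled 20%. anti-dumping (Harrowgate, 2.2): +35%; total 20% + 35% = 55%. → 55%.
Line D: passenger car → 2.2; battery-electric → 2.2.2; g.v.w. 4.4 t → 2.2.2.1. Scheduled 20%. anti-dumping (Harrowgate, 2.2): +35%; total 20% + 35% = 55%. → 55%.
Line E: goods vehicle → 2.1; diesel-engined → 2.1.2; g.v.w. 3.2 t → 2.1.2.1. Scheduled 23%. Cassovia agreement on 2.1.1.1: 2.1.2.1 not covered. → 23%.
Sum: 14% + 64% + 55% + 55% + 23% = 211%.

211%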